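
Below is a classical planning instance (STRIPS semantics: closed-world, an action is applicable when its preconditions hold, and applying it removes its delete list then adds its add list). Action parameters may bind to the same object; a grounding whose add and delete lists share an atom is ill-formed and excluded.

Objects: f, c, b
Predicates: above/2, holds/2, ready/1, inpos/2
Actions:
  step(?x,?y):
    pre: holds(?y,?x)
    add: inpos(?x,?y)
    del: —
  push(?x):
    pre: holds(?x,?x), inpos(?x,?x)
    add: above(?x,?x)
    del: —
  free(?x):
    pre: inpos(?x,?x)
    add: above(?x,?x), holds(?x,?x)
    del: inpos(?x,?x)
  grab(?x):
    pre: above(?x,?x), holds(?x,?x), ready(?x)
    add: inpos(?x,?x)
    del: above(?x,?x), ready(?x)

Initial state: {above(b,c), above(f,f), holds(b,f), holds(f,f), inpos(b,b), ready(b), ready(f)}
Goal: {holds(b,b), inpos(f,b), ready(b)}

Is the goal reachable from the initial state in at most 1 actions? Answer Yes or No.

No

1. step(f,b)  →  {above(b,c), above(f,f), holds(b,f), holds(f,f), inpos(b,b), inpos(f,b), ready(b), ready(f)}
2. free(b)  →  {above(b,b), above(b,c), above(f,f), holds(b,b), holds(b,f), holds(f,f), inpos(f,b), ready(b), ready(f)}
optimal plan length = 2; 2 > 1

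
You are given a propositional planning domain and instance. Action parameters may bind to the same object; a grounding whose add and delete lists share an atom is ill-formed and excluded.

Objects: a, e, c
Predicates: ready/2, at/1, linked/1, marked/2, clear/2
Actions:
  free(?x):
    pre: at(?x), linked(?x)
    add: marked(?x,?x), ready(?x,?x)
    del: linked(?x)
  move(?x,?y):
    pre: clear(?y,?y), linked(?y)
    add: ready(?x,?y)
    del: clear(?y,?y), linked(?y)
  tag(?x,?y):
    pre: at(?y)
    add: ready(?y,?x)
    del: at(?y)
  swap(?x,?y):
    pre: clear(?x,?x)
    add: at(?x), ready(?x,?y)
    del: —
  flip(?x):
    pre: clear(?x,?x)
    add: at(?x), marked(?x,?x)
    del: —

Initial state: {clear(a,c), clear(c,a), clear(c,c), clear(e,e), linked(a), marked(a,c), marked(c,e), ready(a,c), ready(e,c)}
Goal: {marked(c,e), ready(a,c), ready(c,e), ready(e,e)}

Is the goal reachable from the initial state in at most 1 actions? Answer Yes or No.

No

1. swap(e,e)  →  {at(e), clear(a,c), clear(c,a), clear(c,c), clear(e,e), linked(a), marked(a,c), marked(c,e), ready(a,c), ready(e,c), ready(e,e)}
2. swap(c,e)  →  {at(c), at(e), clear(a,c), clear(c,a), clear(c,c), clear(e,e), linked(a), marked(a,c), marked(c,e), ready(a,c), ready(c,e), ready(e,c), ready(e,e)}
optimal plan length = 2; 2 > 1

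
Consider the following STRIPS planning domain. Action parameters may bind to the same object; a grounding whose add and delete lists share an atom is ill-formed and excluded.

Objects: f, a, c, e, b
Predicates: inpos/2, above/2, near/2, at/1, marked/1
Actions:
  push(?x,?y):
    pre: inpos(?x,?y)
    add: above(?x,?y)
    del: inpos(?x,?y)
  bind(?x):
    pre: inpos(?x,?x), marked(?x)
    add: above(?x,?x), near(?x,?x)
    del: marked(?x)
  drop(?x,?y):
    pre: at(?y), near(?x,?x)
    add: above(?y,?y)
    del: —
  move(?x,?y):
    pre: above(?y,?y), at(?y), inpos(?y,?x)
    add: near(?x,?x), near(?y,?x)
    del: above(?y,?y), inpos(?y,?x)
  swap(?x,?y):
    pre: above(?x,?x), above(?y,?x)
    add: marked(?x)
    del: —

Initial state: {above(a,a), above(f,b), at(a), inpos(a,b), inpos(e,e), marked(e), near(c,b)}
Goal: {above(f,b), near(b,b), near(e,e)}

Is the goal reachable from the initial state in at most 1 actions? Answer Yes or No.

No

1. bind(e)  →  {above(a,a), above(e,e), above(f,b), at(a), inpos(a,b), inpos(e,e), near(c,b), near(e,e)}
2. move(b,a)  →  {above(e,e), above(f,b), at(a), inpos(e,e), near(a,b), near(b,b), near(c,b), near(e,e)}
optimal plan length = 2; 2 > 1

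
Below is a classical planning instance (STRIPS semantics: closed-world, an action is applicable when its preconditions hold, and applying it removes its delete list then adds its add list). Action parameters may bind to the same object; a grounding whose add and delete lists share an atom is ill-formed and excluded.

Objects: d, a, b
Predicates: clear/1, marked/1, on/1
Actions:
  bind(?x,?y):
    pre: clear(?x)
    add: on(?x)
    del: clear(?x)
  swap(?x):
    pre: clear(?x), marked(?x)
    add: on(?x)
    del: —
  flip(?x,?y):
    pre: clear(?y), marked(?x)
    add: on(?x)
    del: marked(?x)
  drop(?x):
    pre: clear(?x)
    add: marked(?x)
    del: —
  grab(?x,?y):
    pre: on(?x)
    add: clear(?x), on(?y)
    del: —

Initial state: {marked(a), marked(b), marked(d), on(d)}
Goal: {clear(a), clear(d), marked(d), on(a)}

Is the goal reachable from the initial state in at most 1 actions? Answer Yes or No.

1. grab(d,a)  →  {clear(d), marked(a), marked(b), marked(d), on(a), on(d)}
2. grab(a,d)  →  {clear(a), clear(d), marked(a), marked(b), marked(d), on(a), on(d)}
optimal plan length = 2; 2 > 1

No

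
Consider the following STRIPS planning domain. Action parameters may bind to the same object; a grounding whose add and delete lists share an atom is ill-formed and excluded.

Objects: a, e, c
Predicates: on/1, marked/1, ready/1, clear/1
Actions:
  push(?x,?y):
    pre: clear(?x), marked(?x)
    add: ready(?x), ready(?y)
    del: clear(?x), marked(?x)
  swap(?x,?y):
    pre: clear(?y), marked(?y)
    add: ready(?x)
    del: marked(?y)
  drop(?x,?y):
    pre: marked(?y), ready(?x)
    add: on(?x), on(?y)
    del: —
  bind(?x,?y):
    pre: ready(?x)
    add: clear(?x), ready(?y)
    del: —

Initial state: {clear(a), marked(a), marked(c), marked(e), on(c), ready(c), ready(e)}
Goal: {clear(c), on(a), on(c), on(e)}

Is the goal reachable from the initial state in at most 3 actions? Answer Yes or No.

1. drop(e,a)  →  {clear(a), marked(a), marked(c), marked(e), on(a), on(c), on(e), ready(c), ready(e)}
2. bind(c,a)  →  {clear(a), clear(c), marked(a), marked(c), marked(e), on(a), on(c), on(e), ready(a), ready(c), ready(e)}
optimal plan length = 2; 2 ≤ 3

Yes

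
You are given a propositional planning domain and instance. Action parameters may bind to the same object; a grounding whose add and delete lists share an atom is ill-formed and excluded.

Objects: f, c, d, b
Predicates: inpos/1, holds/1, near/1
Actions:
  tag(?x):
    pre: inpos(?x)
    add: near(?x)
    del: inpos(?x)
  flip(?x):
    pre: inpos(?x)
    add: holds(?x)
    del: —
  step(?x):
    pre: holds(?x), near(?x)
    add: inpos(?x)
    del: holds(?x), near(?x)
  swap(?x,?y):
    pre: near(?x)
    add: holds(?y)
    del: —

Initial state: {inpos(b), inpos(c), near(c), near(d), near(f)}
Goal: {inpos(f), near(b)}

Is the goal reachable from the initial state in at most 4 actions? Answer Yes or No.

1. tag(b)  →  {inpos(c), near(b), near(c), near(d), near(f)}
2. swap(f,f)  →  {holds(f), inpos(c), near(b), near(c), near(d), near(f)}
3. step(f)  →  {inpos(c), inpos(f), near(b), near(c), near(d)}
optimal plan length = 3; 3 ≤ 4

Yes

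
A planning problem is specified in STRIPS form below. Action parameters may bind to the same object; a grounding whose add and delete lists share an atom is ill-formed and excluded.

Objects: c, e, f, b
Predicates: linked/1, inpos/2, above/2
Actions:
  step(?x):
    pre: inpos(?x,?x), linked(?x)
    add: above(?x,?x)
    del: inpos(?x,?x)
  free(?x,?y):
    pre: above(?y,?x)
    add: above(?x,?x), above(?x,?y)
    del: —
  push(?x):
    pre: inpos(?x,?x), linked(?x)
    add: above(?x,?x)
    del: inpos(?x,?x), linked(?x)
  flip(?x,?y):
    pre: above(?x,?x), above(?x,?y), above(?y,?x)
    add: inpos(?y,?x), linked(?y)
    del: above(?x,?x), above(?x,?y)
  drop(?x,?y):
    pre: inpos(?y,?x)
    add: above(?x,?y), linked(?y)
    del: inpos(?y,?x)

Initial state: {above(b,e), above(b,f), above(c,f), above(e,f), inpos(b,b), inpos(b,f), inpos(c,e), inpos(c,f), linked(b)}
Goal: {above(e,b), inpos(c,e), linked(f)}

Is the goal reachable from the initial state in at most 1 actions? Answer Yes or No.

No

1. free(e,b)  →  {above(b,e), above(b,f), above(c,f), above(e,b), above(e,e), above(e,f), inpos(b,b), inpos(b,f), inpos(c,e), inpos(c,f), linked(b)}
2. free(f,c)  →  {above(b,e), above(b,f), above(c,f), above(e,b), above(e,e), above(e,f), above(f,c), above(f,f), inpos(b,b), inpos(b,f), inpos(c,e), inpos(c,f), linked(b)}
3. flip(f,f)  →  {above(b,e), above(b,f), above(c,f), above(e,b), above(e,e), above(e,f), above(f,c), inpos(b,b), inpos(b,f), inpos(c,e), inpos(c,f), inpos(f,f), linked(b), linked(f)}
optimal plan length = 3; 3 > 1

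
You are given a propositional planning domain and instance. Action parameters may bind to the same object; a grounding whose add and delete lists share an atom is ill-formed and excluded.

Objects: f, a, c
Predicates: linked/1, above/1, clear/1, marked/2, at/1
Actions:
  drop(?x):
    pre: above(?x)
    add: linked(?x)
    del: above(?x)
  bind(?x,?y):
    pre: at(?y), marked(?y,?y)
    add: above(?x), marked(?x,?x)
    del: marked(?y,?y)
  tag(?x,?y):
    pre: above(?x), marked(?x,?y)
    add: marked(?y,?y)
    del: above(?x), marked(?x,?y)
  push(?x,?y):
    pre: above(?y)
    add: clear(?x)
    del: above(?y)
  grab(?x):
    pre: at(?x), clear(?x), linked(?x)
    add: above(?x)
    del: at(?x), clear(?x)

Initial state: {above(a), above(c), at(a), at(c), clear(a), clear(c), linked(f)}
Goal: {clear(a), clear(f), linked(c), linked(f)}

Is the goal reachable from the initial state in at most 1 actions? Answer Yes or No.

1. drop(c)  →  {above(a), at(a), at(c), clear(a), clear(c), linked(c), linked(f)}
2. push(f,a)  →  {at(a), at(c), clear(a), clear(c), clear(f), linked(c), linked(f)}
optimal plan length = 2; 2 > 1

No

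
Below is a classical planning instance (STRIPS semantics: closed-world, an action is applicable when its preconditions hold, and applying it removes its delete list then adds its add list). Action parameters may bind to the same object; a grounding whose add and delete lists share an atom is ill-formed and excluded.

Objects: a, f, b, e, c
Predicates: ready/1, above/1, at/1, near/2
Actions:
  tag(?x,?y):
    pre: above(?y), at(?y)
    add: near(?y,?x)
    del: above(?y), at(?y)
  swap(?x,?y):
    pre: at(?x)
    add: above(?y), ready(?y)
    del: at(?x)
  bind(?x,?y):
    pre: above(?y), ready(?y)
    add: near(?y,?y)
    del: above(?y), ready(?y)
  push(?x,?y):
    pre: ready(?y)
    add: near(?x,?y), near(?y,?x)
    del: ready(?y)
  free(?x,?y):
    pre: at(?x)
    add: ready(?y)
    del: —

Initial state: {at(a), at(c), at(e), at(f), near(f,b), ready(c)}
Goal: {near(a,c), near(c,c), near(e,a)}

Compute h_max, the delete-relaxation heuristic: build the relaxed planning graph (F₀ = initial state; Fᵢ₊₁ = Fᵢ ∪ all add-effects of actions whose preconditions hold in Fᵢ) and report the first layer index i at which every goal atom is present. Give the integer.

2

F0 = init (6 atoms)
F1 = F0 ∪ {above(a), above(b), above(c), above(e), above(f), near(a,c), near(b,c), near(c,a), near(c,b), near(c,c), near(c,e), near(c,f), near(e,c), near(f,c), ready(a), ready(b), ready(e), ready(f)}  (24 atoms)
F2 = F1 ∪ {near(a,a), near(a,b), near(a,e), near(a,f), near(b,a), near(b,b), near(b,e), near(b,f), near(e,a), near(e,b), near(e,e), near(e,f), near(f,a), near(f,e), near(f,f)}  (39 atoms)
goal ⊆ F2  ⇒  h_max = 2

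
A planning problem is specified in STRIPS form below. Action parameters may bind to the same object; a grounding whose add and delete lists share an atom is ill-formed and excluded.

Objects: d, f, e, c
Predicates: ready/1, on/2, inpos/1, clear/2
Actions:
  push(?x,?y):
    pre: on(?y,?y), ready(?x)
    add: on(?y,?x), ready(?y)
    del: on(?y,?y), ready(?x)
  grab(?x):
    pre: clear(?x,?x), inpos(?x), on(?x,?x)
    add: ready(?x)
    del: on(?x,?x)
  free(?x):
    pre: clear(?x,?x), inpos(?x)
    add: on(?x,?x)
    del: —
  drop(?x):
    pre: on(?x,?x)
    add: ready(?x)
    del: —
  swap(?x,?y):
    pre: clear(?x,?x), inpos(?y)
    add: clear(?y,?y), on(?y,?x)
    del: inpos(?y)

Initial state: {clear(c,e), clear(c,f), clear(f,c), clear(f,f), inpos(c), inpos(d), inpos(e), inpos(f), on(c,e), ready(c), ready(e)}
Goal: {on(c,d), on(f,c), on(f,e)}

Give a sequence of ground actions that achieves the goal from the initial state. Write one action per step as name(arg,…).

1. free(f)  →  {clear(c,e), clear(c,f), clear(f,c), clear(f,f), inpos(c), inpos(d), inpos(e), inpos(f), on(c,e), on(f,f), ready(c), ready(e)}
2. push(e,f)  →  {clear(c,e), clear(c,f), clear(f,c), clear(f,f), inpos(c), inpos(d), inpos(e), inpos(f), on(c,e), on(f,e), ready(c), ready(f)}
3. swap(f,d)  →  {clear(c,e), clear(c,f), clear(d,d), clear(f,c), clear(f,f), inpos(c), inpos(e), inpos(f), on(c,e), on(d,f), on(f,e), ready(c), ready(f)}
4. swap(d,c)  →  {clear(c,c), clear(c,e), clear(c,f), clear(d,d), clear(f,c), clear(f,f), inpos(e), inpos(f), on(c,d), on(c,e), on(d,f), on(f,e), ready(c), ready(f)}
5. swap(c,f)  →  {clear(c,c), clear(c,e), clear(c,f), clear(d,d), clear(f,c), clear(f,f), inpos(e), on(c,d), on(c,e), on(d,f), on(f,c), on(f,e), ready(c), ready(f)}

free(f); push(e,f); swap(f,d); swap(d,c); swap(c,f)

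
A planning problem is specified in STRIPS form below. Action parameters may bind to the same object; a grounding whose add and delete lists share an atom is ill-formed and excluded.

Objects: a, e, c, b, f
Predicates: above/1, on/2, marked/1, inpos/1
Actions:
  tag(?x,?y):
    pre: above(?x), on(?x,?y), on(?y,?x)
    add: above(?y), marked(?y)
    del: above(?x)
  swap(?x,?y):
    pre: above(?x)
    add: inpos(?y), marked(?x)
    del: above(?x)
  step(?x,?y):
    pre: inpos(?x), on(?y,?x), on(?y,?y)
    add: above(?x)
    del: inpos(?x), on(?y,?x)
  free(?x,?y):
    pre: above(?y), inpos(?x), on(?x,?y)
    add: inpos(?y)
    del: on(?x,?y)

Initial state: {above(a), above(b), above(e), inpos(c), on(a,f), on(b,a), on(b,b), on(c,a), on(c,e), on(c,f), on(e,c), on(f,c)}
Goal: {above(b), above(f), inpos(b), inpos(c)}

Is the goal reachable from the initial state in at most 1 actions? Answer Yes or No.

1. tag(e,c)  →  {above(a), above(b), above(c), inpos(c), marked(c), on(a,f), on(b,a), on(b,b), on(c,a), on(c,e), on(c,f), on(e,c), on(f,c)}
2. tag(c,f)  →  {above(a), above(b), above(f), inpos(c), marked(c), marked(f), on(a,f), on(b,a), on(b,b), on(c,a), on(c,e), on(c,f), on(e,c), on(f,c)}
3. swap(a,b)  →  {above(b), above(f), inpos(b), inpos(c), marked(a), marked(c), marked(f), on(a,f), on(b,a), on(b,b), on(c,a), on(c,e), on(c,f), on(e,c), on(f,c)}
optimal plan length = 3; 3 > 1

No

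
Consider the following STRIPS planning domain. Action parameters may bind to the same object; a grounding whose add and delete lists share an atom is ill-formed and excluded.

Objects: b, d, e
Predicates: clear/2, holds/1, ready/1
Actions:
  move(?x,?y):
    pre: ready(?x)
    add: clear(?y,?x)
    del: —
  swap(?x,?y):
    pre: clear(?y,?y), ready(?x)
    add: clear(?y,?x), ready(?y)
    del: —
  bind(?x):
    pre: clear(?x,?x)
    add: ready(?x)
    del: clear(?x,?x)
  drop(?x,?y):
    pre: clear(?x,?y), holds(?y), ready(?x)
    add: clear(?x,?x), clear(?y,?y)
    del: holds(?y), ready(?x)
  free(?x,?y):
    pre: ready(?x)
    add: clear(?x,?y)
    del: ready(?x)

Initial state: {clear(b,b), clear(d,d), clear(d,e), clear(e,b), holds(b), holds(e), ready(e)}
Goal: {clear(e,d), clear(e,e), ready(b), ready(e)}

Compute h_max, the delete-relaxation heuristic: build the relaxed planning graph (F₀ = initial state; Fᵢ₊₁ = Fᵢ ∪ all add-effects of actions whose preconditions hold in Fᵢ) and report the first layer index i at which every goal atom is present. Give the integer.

1

F0 = init (7 atoms)
F1 = F0 ∪ {clear(b,e), clear(e,d), clear(e,e), ready(b), ready(d)}  (12 atoms)
goal ⊆ F1  ⇒  h_max = 1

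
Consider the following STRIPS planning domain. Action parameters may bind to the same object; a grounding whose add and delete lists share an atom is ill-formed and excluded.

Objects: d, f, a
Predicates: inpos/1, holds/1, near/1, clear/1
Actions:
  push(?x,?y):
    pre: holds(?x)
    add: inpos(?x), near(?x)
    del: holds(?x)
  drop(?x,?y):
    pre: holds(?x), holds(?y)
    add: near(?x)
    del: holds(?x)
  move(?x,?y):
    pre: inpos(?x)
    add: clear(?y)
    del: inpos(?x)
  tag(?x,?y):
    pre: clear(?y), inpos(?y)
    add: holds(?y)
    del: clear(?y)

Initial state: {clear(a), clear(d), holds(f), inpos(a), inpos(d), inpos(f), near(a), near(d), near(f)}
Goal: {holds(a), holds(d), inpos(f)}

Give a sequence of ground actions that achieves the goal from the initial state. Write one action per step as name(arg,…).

1. tag(d,d)  →  {clear(a), holds(d), holds(f), inpos(a), inpos(d), inpos(f), near(a), near(d), near(f)}
2. tag(d,a)  →  {holds(a), holds(d), holds(f), inpos(a), inpos(d), inpos(f), near(a), near(d), near(f)}

tag(d,d); tag(d,a)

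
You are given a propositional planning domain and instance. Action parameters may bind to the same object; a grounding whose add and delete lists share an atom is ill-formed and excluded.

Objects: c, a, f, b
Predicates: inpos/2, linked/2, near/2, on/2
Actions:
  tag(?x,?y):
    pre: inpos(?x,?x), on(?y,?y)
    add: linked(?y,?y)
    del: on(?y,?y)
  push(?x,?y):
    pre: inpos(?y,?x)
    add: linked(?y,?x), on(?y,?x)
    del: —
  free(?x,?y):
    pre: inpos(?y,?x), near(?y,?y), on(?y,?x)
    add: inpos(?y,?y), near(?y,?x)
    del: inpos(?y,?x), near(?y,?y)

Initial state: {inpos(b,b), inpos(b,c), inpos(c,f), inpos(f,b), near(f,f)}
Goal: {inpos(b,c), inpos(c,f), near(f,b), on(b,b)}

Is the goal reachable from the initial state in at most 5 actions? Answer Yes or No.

1. push(b,f)  →  {inpos(b,b), inpos(b,c), inpos(c,f), inpos(f,b), linked(f,b), near(f,f), on(f,b)}
2. push(b,b)  →  {inpos(b,b), inpos(b,c), inpos(c,f), inpos(f,b), linked(b,b), linked(f,b), near(f,f), on(b,b), on(f,b)}
3. free(b,f)  →  {inpos(b,b), inpos(b,c), inpos(c,f), inpos(f,f), linked(b,b), linked(f,b), near(f,b), on(b,b), on(f,b)}
optimal plan length = 3; 3 ≤ 5

Yes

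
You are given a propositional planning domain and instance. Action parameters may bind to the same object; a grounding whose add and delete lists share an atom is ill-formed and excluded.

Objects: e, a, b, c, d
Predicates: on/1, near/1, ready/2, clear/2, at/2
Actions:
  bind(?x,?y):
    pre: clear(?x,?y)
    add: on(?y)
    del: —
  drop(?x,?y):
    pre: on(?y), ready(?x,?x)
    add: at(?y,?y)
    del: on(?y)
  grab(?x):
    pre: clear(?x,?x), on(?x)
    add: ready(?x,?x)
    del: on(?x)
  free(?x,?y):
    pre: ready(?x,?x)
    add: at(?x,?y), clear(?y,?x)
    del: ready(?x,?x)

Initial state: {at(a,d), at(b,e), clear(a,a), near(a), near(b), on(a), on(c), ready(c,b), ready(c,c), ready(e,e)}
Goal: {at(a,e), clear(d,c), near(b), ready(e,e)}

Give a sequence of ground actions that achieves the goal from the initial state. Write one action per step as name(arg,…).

grab(a); free(a,e); free(c,d)

1. grab(a)  →  {at(a,d), at(b,e), clear(a,a), near(a), near(b), on(c), ready(a,a), ready(c,b), ready(c,c), ready(e,e)}
2. free(a,e)  →  {at(a,d), at(a,e), at(b,e), clear(a,a), clear(e,a), near(a), near(b), on(c), ready(c,b), ready(c,c), ready(e,e)}
3. free(c,d)  →  {at(a,d), at(a,e), at(b,e), at(c,d), clear(a,a), clear(d,c), clear(e,a), near(a), near(b), on(c), ready(c,b), ready(e,e)}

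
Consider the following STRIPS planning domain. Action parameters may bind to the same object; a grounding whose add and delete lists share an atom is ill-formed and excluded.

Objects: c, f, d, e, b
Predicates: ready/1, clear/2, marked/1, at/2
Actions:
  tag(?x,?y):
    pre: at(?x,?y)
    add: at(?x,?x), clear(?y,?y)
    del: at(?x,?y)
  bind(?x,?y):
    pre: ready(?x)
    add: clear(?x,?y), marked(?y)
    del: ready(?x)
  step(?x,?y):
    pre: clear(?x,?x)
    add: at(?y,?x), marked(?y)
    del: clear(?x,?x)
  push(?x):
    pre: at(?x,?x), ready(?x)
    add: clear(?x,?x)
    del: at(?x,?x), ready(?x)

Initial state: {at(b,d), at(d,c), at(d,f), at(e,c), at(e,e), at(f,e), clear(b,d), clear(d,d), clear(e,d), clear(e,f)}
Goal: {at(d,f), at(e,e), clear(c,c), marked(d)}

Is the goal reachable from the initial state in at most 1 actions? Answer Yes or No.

1. tag(d,c)  →  {at(b,d), at(d,d), at(d,f), at(e,c), at(e,e), at(f,e), clear(b,d), clear(c,c), clear(d,d), clear(e,d), clear(e,f)}
2. step(d,d)  →  {at(b,d), at(d,d), at(d,f), at(e,c), at(e,e), at(f,e), clear(b,d), clear(c,c), clear(e,d), clear(e,f), marked(d)}
optimal plan length = 2; 2 > 1

No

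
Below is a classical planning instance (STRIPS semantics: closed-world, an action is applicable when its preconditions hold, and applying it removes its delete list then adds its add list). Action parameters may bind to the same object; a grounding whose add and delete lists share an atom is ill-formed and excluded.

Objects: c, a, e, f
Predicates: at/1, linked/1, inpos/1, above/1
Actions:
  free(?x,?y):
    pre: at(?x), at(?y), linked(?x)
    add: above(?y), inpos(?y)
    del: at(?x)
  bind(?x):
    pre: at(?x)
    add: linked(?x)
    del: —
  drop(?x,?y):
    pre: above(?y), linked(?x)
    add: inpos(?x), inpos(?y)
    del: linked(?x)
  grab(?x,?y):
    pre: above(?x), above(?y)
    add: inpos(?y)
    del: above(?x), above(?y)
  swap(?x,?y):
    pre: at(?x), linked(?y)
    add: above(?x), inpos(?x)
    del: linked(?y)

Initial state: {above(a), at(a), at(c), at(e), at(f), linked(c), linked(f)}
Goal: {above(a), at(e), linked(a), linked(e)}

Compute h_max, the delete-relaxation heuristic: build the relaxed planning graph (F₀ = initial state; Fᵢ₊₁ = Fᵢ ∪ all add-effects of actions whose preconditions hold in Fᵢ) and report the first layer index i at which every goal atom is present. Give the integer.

F0 = init (7 atoms)
F1 = F0 ∪ {above(c), above(e), above(f), inpos(a), inpos(c), inpos(e), inpos(f), linked(a), linked(e)}  (16 atoms)
goal ⊆ F1  ⇒  h_max = 1

1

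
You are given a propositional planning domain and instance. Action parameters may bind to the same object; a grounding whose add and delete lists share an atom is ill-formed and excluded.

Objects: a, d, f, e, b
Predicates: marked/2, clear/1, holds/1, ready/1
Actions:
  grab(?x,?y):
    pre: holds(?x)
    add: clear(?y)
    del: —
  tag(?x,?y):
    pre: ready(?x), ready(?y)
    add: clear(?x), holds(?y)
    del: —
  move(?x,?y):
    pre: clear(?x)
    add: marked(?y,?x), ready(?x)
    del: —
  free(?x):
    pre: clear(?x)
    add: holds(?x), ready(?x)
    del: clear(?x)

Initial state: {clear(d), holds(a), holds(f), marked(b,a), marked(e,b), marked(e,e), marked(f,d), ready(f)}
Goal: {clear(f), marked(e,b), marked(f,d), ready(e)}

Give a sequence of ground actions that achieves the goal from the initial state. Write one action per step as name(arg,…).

grab(a,f); grab(a,e); move(e,a)

1. grab(a,f)  →  {clear(d), clear(f), holds(a), holds(f), marked(b,a), marked(e,b), marked(e,e), marked(f,d), ready(f)}
2. grab(a,e)  →  {clear(d), clear(e), clear(f), holds(a), holds(f), marked(b,a), marked(e,b), marked(e,e), marked(f,d), ready(f)}
3. move(e,a)  →  {clear(d), clear(e), clear(f), holds(a), holds(f), marked(a,e), marked(b,a), marked(e,b), marked(e,e), marked(f,d), ready(e), ready(f)}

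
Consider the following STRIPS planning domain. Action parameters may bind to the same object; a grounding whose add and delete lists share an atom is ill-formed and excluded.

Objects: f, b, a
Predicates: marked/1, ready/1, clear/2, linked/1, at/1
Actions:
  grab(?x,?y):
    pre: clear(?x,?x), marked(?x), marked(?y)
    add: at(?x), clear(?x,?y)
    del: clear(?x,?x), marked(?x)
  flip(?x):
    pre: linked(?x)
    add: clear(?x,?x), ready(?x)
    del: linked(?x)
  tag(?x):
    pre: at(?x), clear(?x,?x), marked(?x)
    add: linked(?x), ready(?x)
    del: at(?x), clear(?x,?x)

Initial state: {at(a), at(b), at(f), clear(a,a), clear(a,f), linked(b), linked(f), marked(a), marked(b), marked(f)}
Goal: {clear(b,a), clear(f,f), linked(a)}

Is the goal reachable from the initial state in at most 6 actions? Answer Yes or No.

1. flip(f)  →  {at(a), at(b), at(f), clear(a,a), clear(a,f), clear(f,f), linked(b), marked(a), marked(b), marked(f), ready(f)}
2. flip(b)  →  {at(a), at(b), at(f), clear(a,a), clear(a,f), clear(b,b), clear(f,f), marked(a), marked(b), marked(f), ready(b), ready(f)}
3. grab(b,a)  →  {at(a), at(b), at(f), clear(a,a), clear(a,f), clear(b,a), clear(f,f), marked(a), marked(f), ready(b), ready(f)}
4. tag(a)  →  {at(b), at(f), clear(a,f), clear(b,a), clear(f,f), linked(a), marked(a), marked(f), ready(a), ready(b), ready(f)}
optimal plan length = 4; 4 ≤ 6

Yes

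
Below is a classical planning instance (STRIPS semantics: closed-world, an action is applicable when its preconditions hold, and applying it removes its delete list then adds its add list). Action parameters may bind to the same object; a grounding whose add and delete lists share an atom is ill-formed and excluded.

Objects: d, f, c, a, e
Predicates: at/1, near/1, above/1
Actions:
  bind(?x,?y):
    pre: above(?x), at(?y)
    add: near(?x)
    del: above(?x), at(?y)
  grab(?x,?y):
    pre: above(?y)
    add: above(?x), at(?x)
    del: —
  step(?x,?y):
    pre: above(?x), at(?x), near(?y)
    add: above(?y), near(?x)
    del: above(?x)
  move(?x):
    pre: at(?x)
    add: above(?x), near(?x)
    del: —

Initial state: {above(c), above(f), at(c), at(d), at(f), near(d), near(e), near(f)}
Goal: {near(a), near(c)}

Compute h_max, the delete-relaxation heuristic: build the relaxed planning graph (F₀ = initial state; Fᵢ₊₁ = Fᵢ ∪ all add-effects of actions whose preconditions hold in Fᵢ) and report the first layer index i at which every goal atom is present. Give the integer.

F0 = init (8 atoms)
F1 = F0 ∪ {above(a), above(d), above(e), at(a), at(e), near(c)}  (14 atoms)
F2 = F1 ∪ {near(a)}  (15 atoms)
goal ⊆ F2  ⇒  h_max = 2

2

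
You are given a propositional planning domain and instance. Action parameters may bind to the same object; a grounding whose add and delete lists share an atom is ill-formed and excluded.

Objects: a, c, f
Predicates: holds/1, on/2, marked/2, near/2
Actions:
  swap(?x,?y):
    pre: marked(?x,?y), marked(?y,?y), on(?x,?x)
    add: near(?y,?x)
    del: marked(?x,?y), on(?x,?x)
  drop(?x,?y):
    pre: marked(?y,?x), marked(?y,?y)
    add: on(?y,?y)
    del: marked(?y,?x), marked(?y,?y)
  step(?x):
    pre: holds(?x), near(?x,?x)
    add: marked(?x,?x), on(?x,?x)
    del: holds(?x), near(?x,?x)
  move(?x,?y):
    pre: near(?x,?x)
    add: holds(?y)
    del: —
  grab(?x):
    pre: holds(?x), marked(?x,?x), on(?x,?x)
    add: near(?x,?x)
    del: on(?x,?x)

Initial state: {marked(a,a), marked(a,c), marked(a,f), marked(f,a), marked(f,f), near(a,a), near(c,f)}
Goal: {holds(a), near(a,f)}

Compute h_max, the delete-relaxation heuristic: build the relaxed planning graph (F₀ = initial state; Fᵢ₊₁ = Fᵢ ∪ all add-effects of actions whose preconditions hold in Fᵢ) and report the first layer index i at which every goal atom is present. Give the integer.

F0 = init (7 atoms)
F1 = F0 ∪ {holds(a), holds(c), holds(f), on(a,a), on(f,f)}  (12 atoms)
F2 = F1 ∪ {near(a,f), near(f,a), near(f,f)}  (15 atoms)
goal ⊆ F2  ⇒  h_max = 2

2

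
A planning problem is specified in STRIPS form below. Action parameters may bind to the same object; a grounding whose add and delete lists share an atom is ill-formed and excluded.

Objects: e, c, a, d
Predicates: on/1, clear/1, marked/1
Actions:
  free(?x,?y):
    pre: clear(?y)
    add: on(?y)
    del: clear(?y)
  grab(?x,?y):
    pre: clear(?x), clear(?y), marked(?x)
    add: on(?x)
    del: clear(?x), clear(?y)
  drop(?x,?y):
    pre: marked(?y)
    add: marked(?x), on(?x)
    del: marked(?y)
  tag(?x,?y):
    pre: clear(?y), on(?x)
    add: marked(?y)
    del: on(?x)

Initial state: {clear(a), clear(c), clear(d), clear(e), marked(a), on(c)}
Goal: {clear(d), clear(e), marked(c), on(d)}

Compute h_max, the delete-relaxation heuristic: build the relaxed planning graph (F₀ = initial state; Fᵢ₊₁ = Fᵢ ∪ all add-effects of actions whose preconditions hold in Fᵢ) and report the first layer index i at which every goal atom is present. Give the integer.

F0 = init (6 atoms)
F1 = F0 ∪ {marked(c), marked(d), marked(e), on(a), on(d), on(e)}  (12 atoms)
goal ⊆ F1  ⇒  h_max = 1

1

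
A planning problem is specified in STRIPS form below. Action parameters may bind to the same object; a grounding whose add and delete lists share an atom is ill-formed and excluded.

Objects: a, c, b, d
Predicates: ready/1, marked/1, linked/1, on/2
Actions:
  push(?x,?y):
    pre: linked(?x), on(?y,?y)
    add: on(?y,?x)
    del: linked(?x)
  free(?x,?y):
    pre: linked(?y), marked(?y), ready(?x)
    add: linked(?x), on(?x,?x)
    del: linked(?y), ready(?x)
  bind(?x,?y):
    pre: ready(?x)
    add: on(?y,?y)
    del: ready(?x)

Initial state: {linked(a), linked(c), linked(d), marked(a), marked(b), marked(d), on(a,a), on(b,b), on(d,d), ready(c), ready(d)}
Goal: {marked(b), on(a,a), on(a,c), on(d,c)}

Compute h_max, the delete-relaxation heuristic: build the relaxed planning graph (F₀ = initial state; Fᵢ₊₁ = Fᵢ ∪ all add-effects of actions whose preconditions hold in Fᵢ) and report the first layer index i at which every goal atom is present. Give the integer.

F0 = init (11 atoms)
F1 = F0 ∪ {on(a,c), on(a,d), on(b,a), on(b,c), on(b,d), on(c,c), on(d,a), on(d,c)}  (19 atoms)
goal ⊆ F1  ⇒  h_max = 1

1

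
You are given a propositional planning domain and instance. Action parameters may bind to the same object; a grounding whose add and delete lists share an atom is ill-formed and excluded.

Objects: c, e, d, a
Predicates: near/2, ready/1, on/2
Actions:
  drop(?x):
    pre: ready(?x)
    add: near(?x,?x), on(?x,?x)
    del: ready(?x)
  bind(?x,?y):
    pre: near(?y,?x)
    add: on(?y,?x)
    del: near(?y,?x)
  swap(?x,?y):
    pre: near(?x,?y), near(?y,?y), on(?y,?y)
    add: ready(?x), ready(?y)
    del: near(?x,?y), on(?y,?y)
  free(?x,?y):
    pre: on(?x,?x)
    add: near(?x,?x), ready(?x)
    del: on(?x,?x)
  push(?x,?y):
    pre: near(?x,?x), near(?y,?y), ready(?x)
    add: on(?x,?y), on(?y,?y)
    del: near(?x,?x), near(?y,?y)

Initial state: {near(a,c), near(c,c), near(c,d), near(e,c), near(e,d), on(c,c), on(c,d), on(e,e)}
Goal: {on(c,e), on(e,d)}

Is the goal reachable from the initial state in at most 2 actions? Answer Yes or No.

No

1. bind(d,e)  →  {near(a,c), near(c,c), near(c,d), near(e,c), on(c,c), on(c,d), on(e,d), on(e,e)}
2. swap(e,c)  →  {near(a,c), near(c,c), near(c,d), on(c,d), on(e,d), on(e,e), ready(c), ready(e)}
3. drop(e)  →  {near(a,c), near(c,c), near(c,d), near(e,e), on(c,d), on(e,d), on(e,e), ready(c)}
4. push(c,e)  →  {near(a,c), near(c,d), on(c,d), on(c,e), on(e,d), on(e,e), ready(c)}
optimal plan length = 4; 4 > 2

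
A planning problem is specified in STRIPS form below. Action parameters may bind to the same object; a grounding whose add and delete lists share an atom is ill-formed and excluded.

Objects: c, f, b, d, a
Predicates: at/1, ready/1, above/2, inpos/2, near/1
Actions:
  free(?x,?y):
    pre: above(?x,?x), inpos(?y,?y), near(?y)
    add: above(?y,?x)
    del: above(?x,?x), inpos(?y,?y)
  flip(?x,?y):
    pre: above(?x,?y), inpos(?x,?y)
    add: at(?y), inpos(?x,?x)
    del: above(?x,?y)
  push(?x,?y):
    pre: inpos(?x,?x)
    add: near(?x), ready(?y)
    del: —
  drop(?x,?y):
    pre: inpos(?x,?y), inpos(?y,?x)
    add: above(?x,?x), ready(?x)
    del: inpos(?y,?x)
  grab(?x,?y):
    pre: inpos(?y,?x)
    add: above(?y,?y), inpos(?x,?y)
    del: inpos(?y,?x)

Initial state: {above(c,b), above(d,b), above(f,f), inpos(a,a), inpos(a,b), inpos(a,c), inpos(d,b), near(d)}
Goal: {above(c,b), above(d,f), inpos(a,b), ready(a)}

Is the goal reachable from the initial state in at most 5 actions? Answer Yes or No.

Yes

1. flip(d,b)  →  {above(c,b), above(f,f), at(b), inpos(a,a), inpos(a,b), inpos(a,c), inpos(d,b), inpos(d,d), near(d)}
2. free(f,d)  →  {above(c,b), above(d,f), at(b), inpos(a,a), inpos(a,b), inpos(a,c), inpos(d,b), near(d)}
3. push(a,a)  →  {above(c,b), above(d,f), at(b), inpos(a,a), inpos(a,b), inpos(a,c), inpos(d,b), near(a), near(d), ready(a)}
optimal plan length = 3; 3 ≤ 5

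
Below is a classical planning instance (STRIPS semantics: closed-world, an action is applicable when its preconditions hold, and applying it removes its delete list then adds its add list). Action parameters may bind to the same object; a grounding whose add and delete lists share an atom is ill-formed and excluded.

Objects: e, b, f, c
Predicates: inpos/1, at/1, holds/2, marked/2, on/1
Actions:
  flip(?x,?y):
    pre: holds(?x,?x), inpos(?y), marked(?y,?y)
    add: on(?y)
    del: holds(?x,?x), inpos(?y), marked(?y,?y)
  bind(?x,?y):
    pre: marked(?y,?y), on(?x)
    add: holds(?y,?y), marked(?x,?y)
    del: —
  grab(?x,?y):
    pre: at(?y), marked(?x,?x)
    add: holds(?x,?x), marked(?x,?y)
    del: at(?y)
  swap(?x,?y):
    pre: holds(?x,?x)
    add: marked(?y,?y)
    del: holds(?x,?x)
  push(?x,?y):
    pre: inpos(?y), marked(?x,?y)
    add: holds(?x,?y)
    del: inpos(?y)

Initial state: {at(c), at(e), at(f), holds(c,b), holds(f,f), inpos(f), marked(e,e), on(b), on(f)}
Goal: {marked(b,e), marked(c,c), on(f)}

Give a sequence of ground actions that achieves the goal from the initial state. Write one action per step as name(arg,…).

1. bind(b,e)  →  {at(c), at(e), at(f), holds(c,b), holds(e,e), holds(f,f), inpos(f), marked(b,e), marked(e,e), on(b), on(f)}
2. swap(e,c)  →  {at(c), at(e), at(f), holds(c,b), holds(f,f), inpos(f), marked(b,e), marked(c,c), marked(e,e), on(b), on(f)}

bind(b,e); swap(e,c)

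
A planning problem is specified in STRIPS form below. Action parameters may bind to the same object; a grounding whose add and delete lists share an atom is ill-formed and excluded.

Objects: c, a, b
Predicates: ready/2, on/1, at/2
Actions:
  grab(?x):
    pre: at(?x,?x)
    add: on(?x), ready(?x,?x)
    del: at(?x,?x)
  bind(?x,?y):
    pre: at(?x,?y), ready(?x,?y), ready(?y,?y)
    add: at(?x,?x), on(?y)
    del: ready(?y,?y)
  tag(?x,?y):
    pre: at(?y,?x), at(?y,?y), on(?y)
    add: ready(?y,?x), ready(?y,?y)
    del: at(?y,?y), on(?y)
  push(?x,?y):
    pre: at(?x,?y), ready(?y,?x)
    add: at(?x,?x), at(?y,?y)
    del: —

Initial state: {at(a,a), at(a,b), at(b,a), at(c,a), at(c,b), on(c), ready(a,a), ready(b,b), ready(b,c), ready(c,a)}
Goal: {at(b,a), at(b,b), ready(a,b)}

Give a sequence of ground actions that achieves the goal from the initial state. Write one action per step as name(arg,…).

bind(c,a); tag(b,a); push(c,b)

1. bind(c,a)  →  {at(a,a), at(a,b), at(b,a), at(c,a), at(c,b), at(c,c), on(a), on(c), ready(b,b), ready(b,c), ready(c,a)}
2. tag(b,a)  →  {at(a,b), at(b,a), at(c,a), at(c,b), at(c,c), on(c), ready(a,a), ready(a,b), ready(b,b), ready(b,c), ready(c,a)}
3. push(c,b)  →  {at(a,b), at(b,a), at(b,b), at(c,a), at(c,b), at(c,c), on(c), ready(a,a), ready(a,b), ready(b,b), ready(b,c), ready(c,a)}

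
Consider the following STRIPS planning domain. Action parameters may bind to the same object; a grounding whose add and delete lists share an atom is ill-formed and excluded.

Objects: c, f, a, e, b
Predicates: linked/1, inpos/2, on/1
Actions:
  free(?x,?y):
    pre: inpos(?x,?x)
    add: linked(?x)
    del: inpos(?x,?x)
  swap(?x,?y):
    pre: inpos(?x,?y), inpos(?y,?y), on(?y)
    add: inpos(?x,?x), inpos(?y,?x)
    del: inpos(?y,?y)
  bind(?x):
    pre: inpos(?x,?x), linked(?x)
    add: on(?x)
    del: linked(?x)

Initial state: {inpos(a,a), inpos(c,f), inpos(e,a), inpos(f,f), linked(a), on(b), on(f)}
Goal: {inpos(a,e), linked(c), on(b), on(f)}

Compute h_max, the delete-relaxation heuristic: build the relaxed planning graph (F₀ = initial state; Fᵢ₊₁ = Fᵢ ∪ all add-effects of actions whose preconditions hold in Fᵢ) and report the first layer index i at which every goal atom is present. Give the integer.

F0 = init (7 atoms)
F1 = F0 ∪ {inpos(c,c), inpos(f,c), linked(f), on(a)}  (11 atoms)
F2 = F1 ∪ {inpos(a,e), inpos(e,e), linked(c)}  (14 atoms)
goal ⊆ F2  ⇒  h_max = 2

2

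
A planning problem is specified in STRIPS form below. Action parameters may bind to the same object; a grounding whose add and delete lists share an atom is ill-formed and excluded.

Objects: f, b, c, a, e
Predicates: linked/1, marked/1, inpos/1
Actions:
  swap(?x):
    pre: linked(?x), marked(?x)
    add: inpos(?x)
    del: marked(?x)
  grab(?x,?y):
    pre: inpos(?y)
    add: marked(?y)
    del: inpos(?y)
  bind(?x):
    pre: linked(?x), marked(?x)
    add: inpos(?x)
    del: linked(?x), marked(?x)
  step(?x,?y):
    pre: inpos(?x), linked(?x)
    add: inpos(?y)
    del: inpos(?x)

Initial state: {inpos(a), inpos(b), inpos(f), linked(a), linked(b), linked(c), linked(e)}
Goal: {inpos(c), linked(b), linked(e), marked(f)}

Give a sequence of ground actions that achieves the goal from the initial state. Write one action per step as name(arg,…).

1. grab(f,f)  →  {inpos(a), inpos(b), linked(a), linked(b), linked(c), linked(e), marked(f)}
2. step(b,c)  →  {inpos(a), inpos(c), linked(a), linked(b), linked(c), linked(e), marked(f)}

grab(f,f); step(b,c)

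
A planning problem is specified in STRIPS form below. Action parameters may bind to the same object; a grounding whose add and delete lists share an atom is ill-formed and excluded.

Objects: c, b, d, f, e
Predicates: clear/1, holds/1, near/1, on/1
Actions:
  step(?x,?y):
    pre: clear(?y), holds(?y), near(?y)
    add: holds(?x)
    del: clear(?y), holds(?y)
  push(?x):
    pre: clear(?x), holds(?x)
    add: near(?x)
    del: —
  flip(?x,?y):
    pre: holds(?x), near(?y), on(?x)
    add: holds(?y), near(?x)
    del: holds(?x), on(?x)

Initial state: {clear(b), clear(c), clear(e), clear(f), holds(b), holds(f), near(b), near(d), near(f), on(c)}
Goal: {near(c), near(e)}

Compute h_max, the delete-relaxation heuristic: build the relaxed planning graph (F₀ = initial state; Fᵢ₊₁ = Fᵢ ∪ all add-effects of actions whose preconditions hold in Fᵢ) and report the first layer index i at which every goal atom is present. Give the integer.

F0 = init (10 atoms)
F1 = F0 ∪ {holds(c), holds(d), holds(e)}  (13 atoms)
F2 = F1 ∪ {near(c), near(e)}  (15 atoms)
goal ⊆ F2  ⇒  h_max = 2

2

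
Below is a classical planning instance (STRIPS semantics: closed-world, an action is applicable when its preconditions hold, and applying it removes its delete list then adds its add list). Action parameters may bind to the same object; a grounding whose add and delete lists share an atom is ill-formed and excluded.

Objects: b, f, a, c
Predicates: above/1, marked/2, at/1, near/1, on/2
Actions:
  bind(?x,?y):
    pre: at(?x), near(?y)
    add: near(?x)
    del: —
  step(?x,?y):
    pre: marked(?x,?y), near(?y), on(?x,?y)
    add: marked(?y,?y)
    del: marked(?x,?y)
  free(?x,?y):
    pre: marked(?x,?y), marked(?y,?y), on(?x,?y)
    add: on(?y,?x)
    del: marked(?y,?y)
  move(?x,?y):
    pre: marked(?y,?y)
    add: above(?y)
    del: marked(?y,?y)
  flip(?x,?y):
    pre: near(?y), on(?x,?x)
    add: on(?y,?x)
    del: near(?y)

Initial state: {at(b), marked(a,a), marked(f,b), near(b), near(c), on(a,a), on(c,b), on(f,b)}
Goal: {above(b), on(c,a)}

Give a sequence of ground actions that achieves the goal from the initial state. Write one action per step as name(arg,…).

step(f,b); move(b,b); flip(a,c)

1. step(f,b)  →  {at(b), marked(a,a), marked(b,b), near(b), near(c), on(a,a), on(c,b), on(f,b)}
2. move(b,b)  →  {above(b), at(b), marked(a,a), near(b), near(c), on(a,a), on(c,b), on(f,b)}
3. flip(a,c)  →  {above(b), at(b), marked(a,a), near(b), on(a,a), on(c,a), on(c,b), on(f,b)}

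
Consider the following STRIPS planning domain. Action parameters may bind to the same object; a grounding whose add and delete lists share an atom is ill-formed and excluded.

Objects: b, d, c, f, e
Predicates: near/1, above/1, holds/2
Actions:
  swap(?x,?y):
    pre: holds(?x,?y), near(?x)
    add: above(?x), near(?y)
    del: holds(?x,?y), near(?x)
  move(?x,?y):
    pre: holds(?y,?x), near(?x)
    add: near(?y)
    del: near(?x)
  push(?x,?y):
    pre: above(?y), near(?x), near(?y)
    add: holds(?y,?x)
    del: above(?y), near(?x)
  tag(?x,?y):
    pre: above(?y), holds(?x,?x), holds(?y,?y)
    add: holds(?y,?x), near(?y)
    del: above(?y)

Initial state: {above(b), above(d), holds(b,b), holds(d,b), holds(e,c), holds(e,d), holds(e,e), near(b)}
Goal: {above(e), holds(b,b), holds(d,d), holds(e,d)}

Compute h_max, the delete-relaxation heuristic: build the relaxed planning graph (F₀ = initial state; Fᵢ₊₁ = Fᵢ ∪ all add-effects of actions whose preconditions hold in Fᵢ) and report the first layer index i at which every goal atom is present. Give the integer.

F0 = init (8 atoms)
F1 = F0 ∪ {holds(b,e), near(d)}  (10 atoms)
F2 = F1 ∪ {holds(b,d), holds(d,d), near(e)}  (13 atoms)
F3 = F2 ∪ {above(e), holds(d,e), near(c)}  (16 atoms)
goal ⊆ F3  ⇒  h_max = 3

3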